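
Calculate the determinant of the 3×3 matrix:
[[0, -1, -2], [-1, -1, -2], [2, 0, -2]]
2

Expansion along first row:
det = 0·det([[-1,-2],[0,-2]]) - -1·det([[-1,-2],[2,-2]]) + -2·det([[-1,-1],[2,0]])
    = 0·(-1·-2 - -2·0) - -1·(-1·-2 - -2·2) + -2·(-1·0 - -1·2)
    = 0·2 - -1·6 + -2·2
    = 0 + 6 + -4 = 2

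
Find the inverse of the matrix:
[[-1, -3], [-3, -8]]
[[8, -3], [-3, 1]]

For [[a,b],[c,d]], inverse = (1/det)·[[d,-b],[-c,a]]
det = -1·-8 - -3·-3 = -1
Inverse = (1/-1)·[[-8, 3], [3, -1]]
        = [[8, -3], [-3, 1]]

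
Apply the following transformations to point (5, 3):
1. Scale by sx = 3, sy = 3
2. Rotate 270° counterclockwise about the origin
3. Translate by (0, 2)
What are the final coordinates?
(9, -13)

Step 1: Scale → (15, 9)
Step 2: Rotate 270° → (9, -15)
Step 3: Translate → (9, -13)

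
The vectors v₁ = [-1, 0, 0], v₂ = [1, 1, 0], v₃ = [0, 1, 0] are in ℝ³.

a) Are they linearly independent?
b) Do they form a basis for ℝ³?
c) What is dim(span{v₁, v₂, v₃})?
Not independent, not a basis, dim(span) = 2

Check whether v₃ can be written as a linear combination of v₁ and v₂.
v₃ = (1)·v₁ + (1)·v₂ = [0, 1, 0], so the three vectors are linearly dependent.
Thus they do not form a basis for ℝ³, and dim(span{v₁, v₂, v₃}) = 2 (spanned by v₁ and v₂).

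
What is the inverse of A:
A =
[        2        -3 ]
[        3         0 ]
det(A) = 9
A⁻¹ =
[        0       1/3 ]
[     -1/3       2/9 ]

For a 2×2 matrix A = [[a, b], [c, d]] with det(A) ≠ 0, A⁻¹ = (1/det(A)) * [[d, -b], [-c, a]].
det(A) = (2)*(0) - (-3)*(3) = 0 + 9 = 9.
A⁻¹ = (1/9) * [[0, 3], [-3, 2]].
Dividing each entry by 9 and reducing:
A⁻¹ =
[        0       1/3 ]
[     -1/3       2/9 ]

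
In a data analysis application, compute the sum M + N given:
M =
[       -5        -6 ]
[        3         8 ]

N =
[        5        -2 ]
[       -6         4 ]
M + N =
[        0        -8 ]
[       -3        12 ]

Matrix addition is elementwise: (M+N)[i][j] = M[i][j] + N[i][j].
  (M+N)[0][0] = (-5) + (5) = 0
  (M+N)[0][1] = (-6) + (-2) = -8
  (M+N)[1][0] = (3) + (-6) = -3
  (M+N)[1][1] = (8) + (4) = 12
M + N =
[        0        -8 ]
[       -3        12 ]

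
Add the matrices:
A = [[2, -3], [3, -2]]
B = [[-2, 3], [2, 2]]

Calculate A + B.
[[0, 0], [5, 0]]

Add corresponding elements:
(2)+(-2)=0
(-3)+(3)=0
(3)+(2)=5
(-2)+(2)=0
A + B = [[0, 0], [5, 0]]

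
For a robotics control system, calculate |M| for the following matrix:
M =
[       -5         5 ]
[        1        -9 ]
det(M) = 40

For a 2×2 matrix [[a, b], [c, d]], det = a*d - b*c.
det(M) = (-5)*(-9) - (5)*(1) = 45 - 5 = 40.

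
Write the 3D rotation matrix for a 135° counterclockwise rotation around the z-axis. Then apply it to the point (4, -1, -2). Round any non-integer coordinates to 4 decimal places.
R = [[-√2/2, -√2/2, 0], [√2/2, -√2/2, 0], [0, 0, 1]]; R·(4, -1, -2) = (-2.1213, 3.5355, -2.0000)

Rotation matrix for 135° around z-axis:
cos(135°) = -√2/2, sin(135°) = √2/2
R = [[-√2/2, -√2/2, 0], [√2/2, -√2/2, 0], [0, 0, 1]]
Apply to (4, -1, -2): R·[4, -1, -2]ᵀ = (-2.1213, 3.5355, -2.0000)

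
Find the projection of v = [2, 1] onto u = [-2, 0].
[2, 0]

The projection of v onto u is proj_u(v) = ((v·u) / (u·u)) · u.
v·u = (2)*(-2) + (1)*(0) = -4.
u·u = (-2)*(-2) + (0)*(0) = 4.
coefficient = -4 / 4 = -1.
proj_u(v) = -1 · [-2, 0] = [2, 0].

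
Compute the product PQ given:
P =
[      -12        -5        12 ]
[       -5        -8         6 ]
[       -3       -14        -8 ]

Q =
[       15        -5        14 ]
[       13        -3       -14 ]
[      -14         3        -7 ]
PQ =
[     -413       111      -182 ]
[     -263        67         0 ]
[     -115        33       210 ]

Matrix multiplication: (PQ)[i][j] = sum over k of P[i][k] * Q[k][j].
  (PQ)[0][0] = (-12)*(15) + (-5)*(13) + (12)*(-14) = -413
  (PQ)[0][1] = (-12)*(-5) + (-5)*(-3) + (12)*(3) = 111
  (PQ)[0][2] = (-12)*(14) + (-5)*(-14) + (12)*(-7) = -182
  (PQ)[1][0] = (-5)*(15) + (-8)*(13) + (6)*(-14) = -263
  (PQ)[1][1] = (-5)*(-5) + (-8)*(-3) + (6)*(3) = 67
  (PQ)[1][2] = (-5)*(14) + (-8)*(-14) + (6)*(-7) = 0
  (PQ)[2][0] = (-3)*(15) + (-14)*(13) + (-8)*(-14) = -115
  (PQ)[2][1] = (-3)*(-5) + (-14)*(-3) + (-8)*(3) = 33
  (PQ)[2][2] = (-3)*(14) + (-14)*(-14) + (-8)*(-7) = 210
PQ =
[     -413       111      -182 ]
[     -263        67         0 ]
[     -115        33       210 ]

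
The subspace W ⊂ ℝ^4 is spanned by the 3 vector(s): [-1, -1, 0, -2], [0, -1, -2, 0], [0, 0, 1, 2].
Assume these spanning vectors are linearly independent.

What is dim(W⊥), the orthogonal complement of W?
dim(W⊥) = 1

For any subspace W of ℝ^n, dim(W) + dim(W⊥) = n (the whole-space dimension).
Here the given 3 vectors are linearly independent, so dim(W) = 3.
Thus dim(W⊥) = n - dim(W) = 4 - 3 = 1.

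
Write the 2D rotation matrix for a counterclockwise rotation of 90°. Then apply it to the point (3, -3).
R = [[0, -1], [1, 0]]; R·(3, -3) = (3, 3)

Rotation matrix formula: R(θ) = [[cos θ, -sin θ], [sin θ, cos θ]]
For θ = 90°:
cos(90°) = 0
sin(90°) = 1
R = [[0, -1], [1, 0]]
Apply to (3, -3): [0·3 + (-1)·-3, 1·3 + 0·-3] = (3, 3)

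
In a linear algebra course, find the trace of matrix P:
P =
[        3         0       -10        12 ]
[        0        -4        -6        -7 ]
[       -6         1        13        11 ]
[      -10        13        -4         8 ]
tr(P) = 3 - 4 + 13 + 8 = 20

The trace of a square matrix is the sum of its diagonal entries.
Diagonal entries of P: P[0][0] = 3, P[1][1] = -4, P[2][2] = 13, P[3][3] = 8.
tr(P) = 3 - 4 + 13 + 8 = 20.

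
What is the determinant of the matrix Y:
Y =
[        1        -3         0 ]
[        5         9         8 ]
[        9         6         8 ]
det(Y) = -72

Expand along row 0 (cofactor expansion): det(Y) = a*(e*i - f*h) - b*(d*i - f*g) + c*(d*h - e*g), where the 3×3 is [[a, b, c], [d, e, f], [g, h, i]].
Minor M_00 = (9)*(8) - (8)*(6) = 72 - 48 = 24.
Minor M_01 = (5)*(8) - (8)*(9) = 40 - 72 = -32.
Minor M_02 = (5)*(6) - (9)*(9) = 30 - 81 = -51.
det(Y) = (1)*(24) - (-3)*(-32) + (0)*(-51) = 24 - 96 + 0 = -72.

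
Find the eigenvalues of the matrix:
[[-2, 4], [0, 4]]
λ = -2 and λ = 4

Characteristic equation: det(A - λI) = 0
λ² - (trace)λ + (det) = 0
λ² - (2)λ + (-8) = 0
λ² - 2λ - 8 = 0
Solving: λ = -2, 4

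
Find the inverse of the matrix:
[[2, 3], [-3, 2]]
[[2/13, -3/13], [3/13, 2/13]]

For [[a,b],[c,d]], inverse = (1/det)·[[d,-b],[-c,a]]
det = 2·2 - 3·-3 = 13
Inverse = (1/13)·[[2, -3], [3, 2]]
        = [[2/13, -3/13], [3/13, 2/13]]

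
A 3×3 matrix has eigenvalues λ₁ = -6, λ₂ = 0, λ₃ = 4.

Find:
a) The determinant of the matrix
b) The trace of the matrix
det = 0, trace = -2

Two standard eigenvalue identities:
- det(A) equals the product of the eigenvalues (counted with multiplicity).
- trace(A) equals the sum of the eigenvalues.
det(A) = (-6)*(0)*(4) = 0.
trace(A) = -6 + 0 + 4 = -2.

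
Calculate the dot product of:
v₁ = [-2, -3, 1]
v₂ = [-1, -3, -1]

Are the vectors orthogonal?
10, No

The dot product is the sum of products of corresponding components.
v₁·v₂ = (-2)*(-1) + (-3)*(-3) + (1)*(-1) = 2 + 9 - 1 = 10.
Two vectors are orthogonal iff their dot product is 0; here the dot product is 10, so the vectors are not orthogonal.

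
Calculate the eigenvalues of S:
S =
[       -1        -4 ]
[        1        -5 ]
λ = -3, -3

Solve det(S - λI) = 0. For a 2×2 matrix the characteristic equation is λ² - (trace)λ + det = 0.
trace(S) = a + d = -1 - 5 = -6.
det(S) = a*d - b*c = (-1)*(-5) - (-4)*(1) = 5 + 4 = 9.
Characteristic equation: λ² - (-6)λ + (9) = 0.
Discriminant = (-6)² - 4*(9) = 36 - 36 = 0.
λ = (-6 ± √0) / 2 = (-6 ± 0) / 2 = -3, -3.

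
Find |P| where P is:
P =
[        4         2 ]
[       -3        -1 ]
det(P) = 2

For a 2×2 matrix [[a, b], [c, d]], det = a*d - b*c.
det(P) = (4)*(-1) - (2)*(-3) = -4 + 6 = 2.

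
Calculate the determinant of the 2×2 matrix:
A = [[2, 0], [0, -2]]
-4

For A = [[a, b], [c, d]], det(A) = a*d - b*c.
det(A) = (2)*(-2) - (0)*(0) = -4 - 0 = -4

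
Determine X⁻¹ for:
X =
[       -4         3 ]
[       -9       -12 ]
det(X) = 75
X⁻¹ =
[    -4/25     -1/25 ]
[     3/25     -4/75 ]

For a 2×2 matrix X = [[a, b], [c, d]] with det(X) ≠ 0, X⁻¹ = (1/det(X)) * [[d, -b], [-c, a]].
det(X) = (-4)*(-12) - (3)*(-9) = 48 + 27 = 75.
X⁻¹ = (1/75) * [[-12, -3], [9, -4]].
Dividing each entry by 75 and reducing:
X⁻¹ =
[    -4/25     -1/25 ]
[     3/25     -4/75 ]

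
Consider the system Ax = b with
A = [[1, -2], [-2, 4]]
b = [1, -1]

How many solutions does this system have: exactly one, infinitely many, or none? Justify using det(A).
No solution

det(A) = (1)*(4) - (-2)*(-2) = 0, so A is singular.
The column space of A is span(column 1) = span([1, -2]).
b = [1, -1] is not a scalar multiple of column 1, so b ∉ column space and the system is inconsistent — no solution.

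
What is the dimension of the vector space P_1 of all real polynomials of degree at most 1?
Dimension = 2

A polynomial of degree at most 1 can be written as a₀ + a₁x, with 2 free coefficients a₀, a₁.
The set {1, x} is a basis: it spans P_1 (every such polynomial is a linear combination of these) and is linearly independent (a polynomial is zero iff all its coefficients are zero).
Therefore dim(P_1) = 1 + 1 = 2.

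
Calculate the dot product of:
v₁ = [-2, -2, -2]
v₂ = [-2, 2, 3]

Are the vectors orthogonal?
-6, No

The dot product is the sum of products of corresponding components.
v₁·v₂ = (-2)*(-2) + (-2)*(2) + (-2)*(3) = 4 - 4 - 6 = -6.
Two vectors are orthogonal iff their dot product is 0; here the dot product is -6, so the vectors are not orthogonal.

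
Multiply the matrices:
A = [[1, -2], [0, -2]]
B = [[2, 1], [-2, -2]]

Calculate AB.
[[6, 5], [4, 4]]

Each entry (i,j) of AB = sum over k of A[i][k]*B[k][j].
(AB)[0][0] = (1)*(2) + (-2)*(-2) = 6
(AB)[0][1] = (1)*(1) + (-2)*(-2) = 5
(AB)[1][0] = (0)*(2) + (-2)*(-2) = 4
(AB)[1][1] = (0)*(1) + (-2)*(-2) = 4
AB = [[6, 5], [4, 4]]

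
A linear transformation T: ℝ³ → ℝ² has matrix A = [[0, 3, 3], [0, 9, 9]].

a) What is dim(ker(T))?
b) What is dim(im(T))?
dim(ker) = 2, dim(im) = 1

Observe that row 2 = 3 × row 1 (so the rows are linearly dependent).
Thus rank(A) = 1 (only one linearly independent row).
dim(im(T)) = rank(A) = 1.
By the rank-nullity theorem applied to T: ℝ³ → ℝ², rank(A) + nullity(A) = 3 (the domain dimension), so dim(ker(T)) = 3 - 1 = 2.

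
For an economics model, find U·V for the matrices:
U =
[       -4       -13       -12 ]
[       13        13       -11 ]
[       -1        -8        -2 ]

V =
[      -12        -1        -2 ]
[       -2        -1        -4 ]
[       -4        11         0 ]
UV =
[      122      -115        60 ]
[     -138      -147       -78 ]
[       36       -13        34 ]

Matrix multiplication: (UV)[i][j] = sum over k of U[i][k] * V[k][j].
  (UV)[0][0] = (-4)*(-12) + (-13)*(-2) + (-12)*(-4) = 122
  (UV)[0][1] = (-4)*(-1) + (-13)*(-1) + (-12)*(11) = -115
  (UV)[0][2] = (-4)*(-2) + (-13)*(-4) + (-12)*(0) = 60
  (UV)[1][0] = (13)*(-12) + (13)*(-2) + (-11)*(-4) = -138
  (UV)[1][1] = (13)*(-1) + (13)*(-1) + (-11)*(11) = -147
  (UV)[1][2] = (13)*(-2) + (13)*(-4) + (-11)*(0) = -78
  (UV)[2][0] = (-1)*(-12) + (-8)*(-2) + (-2)*(-4) = 36
  (UV)[2][1] = (-1)*(-1) + (-8)*(-1) + (-2)*(11) = -13
  (UV)[2][2] = (-1)*(-2) + (-8)*(-4) + (-2)*(0) = 34
UV =
[      122      -115        60 ]
[     -138      -147       -78 ]
[       36       -13        34 ]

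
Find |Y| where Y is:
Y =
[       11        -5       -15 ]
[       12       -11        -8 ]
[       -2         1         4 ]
det(Y) = -86

Expand along row 0 (cofactor expansion): det(Y) = a*(e*i - f*h) - b*(d*i - f*g) + c*(d*h - e*g), where the 3×3 is [[a, b, c], [d, e, f], [g, h, i]].
Minor M_00 = (-11)*(4) - (-8)*(1) = -44 + 8 = -36.
Minor M_01 = (12)*(4) - (-8)*(-2) = 48 - 16 = 32.
Minor M_02 = (12)*(1) - (-11)*(-2) = 12 - 22 = -10.
det(Y) = (11)*(-36) - (-5)*(32) + (-15)*(-10) = -396 + 160 + 150 = -86.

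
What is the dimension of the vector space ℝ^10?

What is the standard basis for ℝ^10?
Dimension = 10; standard basis = {e_1, e_2, e_3, …, e_10}

ℝ^10 is the space of 10-tuples of real numbers; its dimension is 10.
The standard basis consists of 10 vectors: e_1, e_2, e_3, …, e_10, where e_i is the vector with 1 in position i and 0 elsewhere.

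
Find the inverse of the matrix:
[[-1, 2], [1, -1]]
[[1, 2], [1, 1]]

For [[a,b],[c,d]], inverse = (1/det)·[[d,-b],[-c,a]]
det = -1·-1 - 2·1 = -1
Inverse = (1/-1)·[[-1, -2], [-1, -1]]
        = [[1, 2], [1, 1]]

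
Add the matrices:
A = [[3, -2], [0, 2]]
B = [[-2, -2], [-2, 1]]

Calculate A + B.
[[1, -4], [-2, 3]]

Add corresponding elements:
(3)+(-2)=1
(-2)+(-2)=-4
(0)+(-2)=-2
(2)+(1)=3
A + B = [[1, -4], [-2, 3]]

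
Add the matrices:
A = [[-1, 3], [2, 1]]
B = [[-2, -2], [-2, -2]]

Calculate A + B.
[[-3, 1], [0, -1]]

Add corresponding elements:
(-1)+(-2)=-3
(3)+(-2)=1
(2)+(-2)=0
(1)+(-2)=-1
A + B = [[-3, 1], [0, -1]]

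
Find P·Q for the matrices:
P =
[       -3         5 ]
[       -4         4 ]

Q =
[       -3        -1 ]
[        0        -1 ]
PQ =
[        9        -2 ]
[       12         0 ]

Matrix multiplication: (PQ)[i][j] = sum over k of P[i][k] * Q[k][j].
  (PQ)[0][0] = (-3)*(-3) + (5)*(0) = 9
  (PQ)[0][1] = (-3)*(-1) + (5)*(-1) = -2
  (PQ)[1][0] = (-4)*(-3) + (4)*(0) = 12
  (PQ)[1][1] = (-4)*(-1) + (4)*(-1) = 0
PQ =
[        9        -2 ]
[       12         0 ]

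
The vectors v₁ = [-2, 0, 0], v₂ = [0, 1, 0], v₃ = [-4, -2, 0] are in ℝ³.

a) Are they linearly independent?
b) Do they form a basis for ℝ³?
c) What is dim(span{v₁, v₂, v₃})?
Not independent, not a basis, dim(span) = 2

Check whether v₃ can be written as a linear combination of v₁ and v₂.
v₃ = (2)·v₁ + (-2)·v₂ = [-4, -2, 0], so the three vectors are linearly dependent.
Thus they do not form a basis for ℝ³, and dim(span{v₁, v₂, v₃}) = 2 (spanned by v₁ and v₂).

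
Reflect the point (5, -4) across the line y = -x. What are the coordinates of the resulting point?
(4, -5)

Reflection across line y = -x: (5, -4) → (4, -5)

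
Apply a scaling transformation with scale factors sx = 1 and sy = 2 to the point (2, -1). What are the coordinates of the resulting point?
(2, -2)

Scaling matrix:
[[1, 0], [0, 2]]
Result: (2 × 1, -1 × 2) = (2, -2)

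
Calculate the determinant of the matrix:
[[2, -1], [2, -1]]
0

For a 2×2 matrix [[a, b], [c, d]], det = ad - bc
det = (2)(-1) - (-1)(2) = -2 - -2 = 0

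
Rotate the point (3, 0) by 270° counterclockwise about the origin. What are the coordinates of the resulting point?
(0, -3)

Rotation matrix R(θ) = [[cos θ, -sin θ], [sin θ, cos θ]]; for θ = 270°:
R = [[0, 1], [-1, 0]]
Result: R × [3, 0]ᵀ = [0·3 + (1)·0, -1·3 + (0)·0]ᵀ = (0, -3)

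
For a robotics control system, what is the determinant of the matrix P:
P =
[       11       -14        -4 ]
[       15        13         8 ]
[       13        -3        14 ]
det(P) = 4606

Expand along row 0 (cofactor expansion): det(P) = a*(e*i - f*h) - b*(d*i - f*g) + c*(d*h - e*g), where the 3×3 is [[a, b, c], [d, e, f], [g, h, i]].
Minor M_00 = (13)*(14) - (8)*(-3) = 182 + 24 = 206.
Minor M_01 = (15)*(14) - (8)*(13) = 210 - 104 = 106.
Minor M_02 = (15)*(-3) - (13)*(13) = -45 - 169 = -214.
det(P) = (11)*(206) - (-14)*(106) + (-4)*(-214) = 2266 + 1484 + 856 = 4606.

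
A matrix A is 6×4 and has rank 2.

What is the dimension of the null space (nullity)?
2

The rank-nullity theorem for an m×n matrix states:
rank(A) + nullity(A) = n (the number of columns).
Here n = 4 and rank(A) = 2, so nullity(A) = 4 - 2 = 2.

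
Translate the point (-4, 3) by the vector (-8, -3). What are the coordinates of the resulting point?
(-12, 0)

Translation by (-8, -3):
x' = -4 + -8 = -12
y' = 3 + -3 = 0
Homogeneous matrix: [[1, 0, -8], [0, 1, -3], [0, 0, 1]]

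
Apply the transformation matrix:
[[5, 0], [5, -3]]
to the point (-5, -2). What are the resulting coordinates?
(-25, -19)

Matrix multiplication:
[[5, 0], [5, -3]] × [-5, -2]ᵀ
= [5×-5 + 0×-2, 5×-5 + -3×-2]ᵀ
= [-25.0000, -19.0000]ᵀ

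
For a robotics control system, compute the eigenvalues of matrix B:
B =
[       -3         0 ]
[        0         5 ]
λ = -3, 5

Solve det(B - λI) = 0. For a 2×2 matrix the characteristic equation is λ² - (trace)λ + det = 0.
trace(B) = a + d = -3 + 5 = 2.
det(B) = a*d - b*c = (-3)*(5) - (0)*(0) = -15 - 0 = -15.
Characteristic equation: λ² - (2)λ + (-15) = 0.
Discriminant = (2)² - 4*(-15) = 4 + 60 = 64.
λ = (2 ± √64) / 2 = (2 ± 8) / 2 = -3, 5.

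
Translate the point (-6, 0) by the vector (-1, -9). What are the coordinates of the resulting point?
(-7, -9)

Translation by (-1, -9):
x' = -6 + -1 = -7
y' = 0 + -9 = -9
Homogeneous matrix: [[1, 0, -1], [0, 1, -9], [0, 0, 1]]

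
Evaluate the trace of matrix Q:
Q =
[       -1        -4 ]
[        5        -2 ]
tr(Q) = -1 - 2 = -3

The trace of a square matrix is the sum of its diagonal entries.
Diagonal entries of Q: Q[0][0] = -1, Q[1][1] = -2.
tr(Q) = -1 - 2 = -3.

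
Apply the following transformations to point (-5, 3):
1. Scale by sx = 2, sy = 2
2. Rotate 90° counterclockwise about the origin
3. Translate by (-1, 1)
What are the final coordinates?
(-7, -9)

Step 1: Scale → (-10, 6)
Step 2: Rotate 90° → (-6, -10)
Step 3: Translate → (-7, -9)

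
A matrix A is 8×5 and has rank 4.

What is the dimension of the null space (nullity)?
1

The rank-nullity theorem for an m×n matrix states:
rank(A) + nullity(A) = n (the number of columns).
Here n = 5 and rank(A) = 4, so nullity(A) = 5 - 4 = 1.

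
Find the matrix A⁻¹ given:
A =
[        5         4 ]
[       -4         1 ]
det(A) = 21
A⁻¹ =
[     1/21     -4/21 ]
[     4/21      5/21 ]

For a 2×2 matrix A = [[a, b], [c, d]] with det(A) ≠ 0, A⁻¹ = (1/det(A)) * [[d, -b], [-c, a]].
det(A) = (5)*(1) - (4)*(-4) = 5 + 16 = 21.
A⁻¹ = (1/21) * [[1, -4], [4, 5]].
Dividing each entry by 21 and reducing:
A⁻¹ =
[     1/21     -4/21 ]
[     4/21      5/21 ]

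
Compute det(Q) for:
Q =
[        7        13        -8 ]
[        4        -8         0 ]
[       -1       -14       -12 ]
det(Q) = 1808

Expand along row 0 (cofactor expansion): det(Q) = a*(e*i - f*h) - b*(d*i - f*g) + c*(d*h - e*g), where the 3×3 is [[a, b, c], [d, e, f], [g, h, i]].
Minor M_00 = (-8)*(-12) - (0)*(-14) = 96 - 0 = 96.
Minor M_01 = (4)*(-12) - (0)*(-1) = -48 - 0 = -48.
Minor M_02 = (4)*(-14) - (-8)*(-1) = -56 - 8 = -64.
det(Q) = (7)*(96) - (13)*(-48) + (-8)*(-64) = 672 + 624 + 512 = 1808.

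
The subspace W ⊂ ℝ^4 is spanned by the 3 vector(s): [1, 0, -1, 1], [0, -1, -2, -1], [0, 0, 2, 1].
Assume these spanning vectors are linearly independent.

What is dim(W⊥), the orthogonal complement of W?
dim(W⊥) = 1

For any subspace W of ℝ^n, dim(W) + dim(W⊥) = n (the whole-space dimension).
Here the given 3 vectors are linearly independent, so dim(W) = 3.
Thus dim(W⊥) = n - dim(W) = 4 - 3 = 1.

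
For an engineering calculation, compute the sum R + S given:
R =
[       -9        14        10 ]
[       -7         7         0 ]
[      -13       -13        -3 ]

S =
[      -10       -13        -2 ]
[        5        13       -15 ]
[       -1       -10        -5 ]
R + S =
[      -19         1         8 ]
[       -2        20       -15 ]
[      -14       -23        -8 ]

Matrix addition is elementwise: (R+S)[i][j] = R[i][j] + S[i][j].
  (R+S)[0][0] = (-9) + (-10) = -19
  (R+S)[0][1] = (14) + (-13) = 1
  (R+S)[0][2] = (10) + (-2) = 8
  (R+S)[1][0] = (-7) + (5) = -2
  (R+S)[1][1] = (7) + (13) = 20
  (R+S)[1][2] = (0) + (-15) = -15
  (R+S)[2][0] = (-13) + (-1) = -14
  (R+S)[2][1] = (-13) + (-10) = -23
  (R+S)[2][2] = (-3) + (-5) = -8
R + S =
[      -19         1         8 ]
[       -2        20       -15 ]
[      -14       -23        -8 ]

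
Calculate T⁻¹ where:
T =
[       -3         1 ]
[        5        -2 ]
det(T) = 1
T⁻¹ =
[       -2        -1 ]
[       -5        -3 ]

For a 2×2 matrix T = [[a, b], [c, d]] with det(T) ≠ 0, T⁻¹ = (1/det(T)) * [[d, -b], [-c, a]].
det(T) = (-3)*(-2) - (1)*(5) = 6 - 5 = 1.
T⁻¹ = (1/1) * [[-2, -1], [-5, -3]].
Dividing each entry by 1 and reducing:
T⁻¹ =
[       -2        -1 ]
[       -5        -3 ]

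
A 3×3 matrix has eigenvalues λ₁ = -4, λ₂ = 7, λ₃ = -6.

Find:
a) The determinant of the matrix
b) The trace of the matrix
det = 168, trace = -3

Two standard eigenvalue identities:
- det(A) equals the product of the eigenvalues (counted with multiplicity).
- trace(A) equals the sum of the eigenvalues.
det(A) = (-4)*(7)*(-6) = 168.
trace(A) = -4 + 7 - 6 = -3.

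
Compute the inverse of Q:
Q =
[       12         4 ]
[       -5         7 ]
det(Q) = 104
Q⁻¹ =
[    7/104     -1/26 ]
[    5/104      3/26 ]

For a 2×2 matrix Q = [[a, b], [c, d]] with det(Q) ≠ 0, Q⁻¹ = (1/det(Q)) * [[d, -b], [-c, a]].
det(Q) = (12)*(7) - (4)*(-5) = 84 + 20 = 104.
Q⁻¹ = (1/104) * [[7, -4], [5, 12]].
Dividing each entry by 104 and reducing:
Q⁻¹ =
[    7/104     -1/26 ]
[    5/104      3/26 ]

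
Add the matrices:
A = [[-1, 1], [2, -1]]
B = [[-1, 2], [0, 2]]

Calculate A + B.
[[-2, 3], [2, 1]]

Add corresponding elements:
(-1)+(-1)=-2
(1)+(2)=3
(2)+(0)=2
(-1)+(2)=1
A + B = [[-2, 3], [2, 1]]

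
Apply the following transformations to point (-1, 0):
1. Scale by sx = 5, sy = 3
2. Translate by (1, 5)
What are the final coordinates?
(-4, 5)

Step 1: Scale (-1, 0) by (sx, sy) = (5, 3) → (-5, 0)
Step 2: Translate by (1, 5) → (-4, 5)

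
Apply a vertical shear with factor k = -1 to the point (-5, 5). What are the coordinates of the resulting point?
(-5, 10)

Shear matrix for vertical shear with factor k = -1:
[[1, 0], [-1, 1]]
Result: (-5, 5) → (-5, 10)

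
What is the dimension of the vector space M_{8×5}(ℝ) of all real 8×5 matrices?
Dimension = 40

A real 8×5 matrix is determined by its 8·5 = 40 independent entries.
A standard basis is {E_ij : 1 ≤ i ≤ 8, 1 ≤ j ≤ 5}, where E_ij has a 1 in position (i, j) and 0 elsewhere — there are 40 such matrices, and they are linearly independent and span M_{8×5}(ℝ).
Therefore dim(M_{8×5}(ℝ)) = 40.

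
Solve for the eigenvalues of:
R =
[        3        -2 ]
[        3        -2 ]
λ = 0, 1

Solve det(R - λI) = 0. For a 2×2 matrix the characteristic equation is λ² - (trace)λ + det = 0.
trace(R) = a + d = 3 - 2 = 1.
det(R) = a*d - b*c = (3)*(-2) - (-2)*(3) = -6 + 6 = 0.
Characteristic equation: λ² - (1)λ + (0) = 0.
Discriminant = (1)² - 4*(0) = 1 - 0 = 1.
λ = (1 ± √1) / 2 = (1 ± 1) / 2 = 0, 1.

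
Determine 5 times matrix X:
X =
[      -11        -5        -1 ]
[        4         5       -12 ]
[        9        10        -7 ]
5X =
[      -55       -25        -5 ]
[       20        25       -60 ]
[       45        50       -35 ]

Scalar multiplication is elementwise: (5X)[i][j] = 5 * X[i][j].
  (5X)[0][0] = 5 * (-11) = -55
  (5X)[0][1] = 5 * (-5) = -25
  (5X)[0][2] = 5 * (-1) = -5
  (5X)[1][0] = 5 * (4) = 20
  (5X)[1][1] = 5 * (5) = 25
  (5X)[1][2] = 5 * (-12) = -60
  (5X)[2][0] = 5 * (9) = 45
  (5X)[2][1] = 5 * (10) = 50
  (5X)[2][2] = 5 * (-7) = -35
5X =
[      -55       -25        -5 ]
[       20        25       -60 ]
[       45        50       -35 ]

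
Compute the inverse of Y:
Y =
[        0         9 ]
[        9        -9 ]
det(Y) = -81
Y⁻¹ =
[      1/9       1/9 ]
[      1/9         0 ]

For a 2×2 matrix Y = [[a, b], [c, d]] with det(Y) ≠ 0, Y⁻¹ = (1/det(Y)) * [[d, -b], [-c, a]].
det(Y) = (0)*(-9) - (9)*(9) = 0 - 81 = -81.
Y⁻¹ = (1/-81) * [[-9, -9], [-9, 0]].
Dividing each entry by -81 and reducing:
Y⁻¹ =
[      1/9       1/9 ]
[      1/9         0 ]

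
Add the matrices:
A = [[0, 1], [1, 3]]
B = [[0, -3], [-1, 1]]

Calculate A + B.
[[0, -2], [0, 4]]

Add corresponding elements:
(0)+(0)=0
(1)+(-3)=-2
(1)+(-1)=0
(3)+(1)=4
A + B = [[0, -2], [0, 4]]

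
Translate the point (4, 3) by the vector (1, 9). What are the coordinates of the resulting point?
(5, 12)

Translation by (1, 9):
x' = 4 + 1 = 5
y' = 3 + 9 = 12
Homogeneous matrix: [[1, 0, 1], [0, 1, 9], [0, 0, 1]]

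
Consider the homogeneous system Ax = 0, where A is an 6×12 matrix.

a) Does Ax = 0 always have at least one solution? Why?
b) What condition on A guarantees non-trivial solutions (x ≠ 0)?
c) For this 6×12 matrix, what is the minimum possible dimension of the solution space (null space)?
a) Yes, x = 0 is always a solution. b) When A has linearly dependent columns (rank < n). c) Minimum nullity = 6.

a) x = 0 satisfies A·0 = 0, so the zero vector is always a solution.
b) Non-trivial solutions exist iff the columns of A are linearly dependent, equivalently rank(A) < n (the number of columns).
c) By rank-nullity, rank(A) + nullity(A) = n = 12. Since A has only 6 rows, rank(A) ≤ 6, so nullity(A) ≥ 12 - 6 = 6.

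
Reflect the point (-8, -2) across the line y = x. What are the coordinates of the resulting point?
(-2, -8)

Reflection across line y = x: (-8, -2) → (-2, -8)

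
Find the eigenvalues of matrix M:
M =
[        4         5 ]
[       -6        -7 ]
λ = -2, -1

Solve det(M - λI) = 0. For a 2×2 matrix the characteristic equation is λ² - (trace)λ + det = 0.
trace(M) = a + d = 4 - 7 = -3.
det(M) = a*d - b*c = (4)*(-7) - (5)*(-6) = -28 + 30 = 2.
Characteristic equation: λ² - (-3)λ + (2) = 0.
Discriminant = (-3)² - 4*(2) = 9 - 8 = 1.
λ = (-3 ± √1) / 2 = (-3 ± 1) / 2 = -2, -1.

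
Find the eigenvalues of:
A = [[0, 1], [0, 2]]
λ = 0, 2

Solve det(A - λI) = 0. For a 2×2 matrix this is λ² - (trace)λ + det = 0.
trace(A) = 0 + 2 = 2.
det(A) = (0)*(2) - (1)*(0) = 0 - 0 = 0.
Characteristic equation: λ² - (2)λ + (0) = 0.
Discriminant: (2)² - 4*(0) = 4 - 0 = 4.
Roots: λ = (2 ± √4) / 2 = 0, 2.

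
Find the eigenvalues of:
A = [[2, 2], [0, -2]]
λ = -2, 2

Solve det(A - λI) = 0. For a 2×2 matrix this is λ² - (trace)λ + det = 0.
trace(A) = 2 - 2 = 0.
det(A) = (2)*(-2) - (2)*(0) = -4 - 0 = -4.
Characteristic equation: λ² - (0)λ + (-4) = 0.
Discriminant: (0)² - 4*(-4) = 0 + 16 = 16.
Roots: λ = (0 ± √16) / 2 = -2, 2.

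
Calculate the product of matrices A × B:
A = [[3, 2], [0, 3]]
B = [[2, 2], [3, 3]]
[[12, 12], [9, 9]]

Matrix multiplication:
C[0][0] = 3×2 + 2×3 = 12
C[0][1] = 3×2 + 2×3 = 12
C[1][0] = 0×2 + 3×3 = 9
C[1][1] = 0×2 + 3×3 = 9
Result: [[12, 12], [9, 9]]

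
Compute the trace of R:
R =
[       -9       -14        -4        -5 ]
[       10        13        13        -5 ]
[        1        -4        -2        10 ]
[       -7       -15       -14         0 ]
tr(R) = -9 + 13 - 2 + 0 = 2

The trace of a square matrix is the sum of its diagonal entries.
Diagonal entries of R: R[0][0] = -9, R[1][1] = 13, R[2][2] = -2, R[3][3] = 0.
tr(R) = -9 + 13 - 2 + 0 = 2.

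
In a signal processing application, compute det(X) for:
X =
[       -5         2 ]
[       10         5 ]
det(X) = -45

For a 2×2 matrix [[a, b], [c, d]], det = a*d - b*c.
det(X) = (-5)*(5) - (2)*(10) = -25 - 20 = -45.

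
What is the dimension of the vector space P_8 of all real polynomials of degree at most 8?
Dimension = 9

A polynomial of degree at most 8 can be written as a₀ + a₁x + a₂x² + … + a_8x^8, with 9 free coefficients a₀, …, a_8.
The set {1, x, x², …, x^8} is a basis: it spans P_8 (every such polynomial is a linear combination of these) and is linearly independent (a polynomial is zero iff all its coefficients are zero).
Therefore dim(P_8) = 8 + 1 = 9.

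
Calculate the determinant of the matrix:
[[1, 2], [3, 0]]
-6

For a 2×2 matrix [[a, b], [c, d]], det = ad - bc
det = (1)(0) - (2)(3) = 0 - 6 = -6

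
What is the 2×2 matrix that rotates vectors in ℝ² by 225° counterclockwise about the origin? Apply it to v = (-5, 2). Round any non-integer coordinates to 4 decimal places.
R = [[-√2/2, √2/2], [-√2/2, -√2/2]]; R·v = (4.9497, 2.1213)

A counterclockwise rotation by angle θ in ℝ² has matrix R(θ) = [[cos θ, -sin θ], [sin θ, cos θ]].
For θ = 225°: cos θ = -√2/2, sin θ = -√2/2.
R(225°) = [[-√2/2, √2/2], [-√2/2, -√2/2]].
R·v = [-√2/2·-5 + (√2/2)·2, -√2/2·-5 + -√2/2·2] = (4.9497, 2.1213).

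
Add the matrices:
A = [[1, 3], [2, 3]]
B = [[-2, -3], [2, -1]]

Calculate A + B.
[[-1, 0], [4, 2]]

Add corresponding elements:
(1)+(-2)=-1
(3)+(-3)=0
(2)+(2)=4
(3)+(-1)=2
A + B = [[-1, 0], [4, 2]]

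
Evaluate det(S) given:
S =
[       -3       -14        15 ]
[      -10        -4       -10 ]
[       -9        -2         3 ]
det(S) = -1824

Expand along row 0 (cofactor expansion): det(S) = a*(e*i - f*h) - b*(d*i - f*g) + c*(d*h - e*g), where the 3×3 is [[a, b, c], [d, e, f], [g, h, i]].
Minor M_00 = (-4)*(3) - (-10)*(-2) = -12 - 20 = -32.
Minor M_01 = (-10)*(3) - (-10)*(-9) = -30 - 90 = -120.
Minor M_02 = (-10)*(-2) - (-4)*(-9) = 20 - 36 = -16.
det(S) = (-3)*(-32) - (-14)*(-120) + (15)*(-16) = 96 - 1680 - 240 = -1824.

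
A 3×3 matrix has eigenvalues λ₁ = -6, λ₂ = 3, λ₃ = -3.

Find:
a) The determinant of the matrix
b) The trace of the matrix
det = 54, trace = -6

Two standard eigenvalue identities:
- det(A) equals the product of the eigenvalues (counted with multiplicity).
- trace(A) equals the sum of the eigenvalues.
det(A) = (-6)*(3)*(-3) = 54.
trace(A) = -6 + 3 - 3 = -6.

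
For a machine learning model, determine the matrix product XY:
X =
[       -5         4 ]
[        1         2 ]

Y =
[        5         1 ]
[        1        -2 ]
XY =
[      -21       -13 ]
[        7        -3 ]

Matrix multiplication: (XY)[i][j] = sum over k of X[i][k] * Y[k][j].
  (XY)[0][0] = (-5)*(5) + (4)*(1) = -21
  (XY)[0][1] = (-5)*(1) + (4)*(-2) = -13
  (XY)[1][0] = (1)*(5) + (2)*(1) = 7
  (XY)[1][1] = (1)*(1) + (2)*(-2) = -3
XY =
[      -21       -13 ]
[        7        -3 ]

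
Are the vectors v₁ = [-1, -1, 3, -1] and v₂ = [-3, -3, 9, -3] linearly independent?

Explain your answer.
No, linearly dependent (v₂ = 3·v₁)

Check whether there is a scalar k with v₂ = k·v₁.
Comparing components, k = 3 satisfies 3·[-1, -1, 3, -1] = [-3, -3, 9, -3].
Since v₂ is a scalar multiple of v₁, the two vectors are linearly dependent.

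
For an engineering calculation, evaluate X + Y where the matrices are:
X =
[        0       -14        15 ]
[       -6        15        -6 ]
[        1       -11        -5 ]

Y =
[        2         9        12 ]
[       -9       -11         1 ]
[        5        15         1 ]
X + Y =
[        2        -5        27 ]
[      -15         4        -5 ]
[        6         4        -4 ]

Matrix addition is elementwise: (X+Y)[i][j] = X[i][j] + Y[i][j].
  (X+Y)[0][0] = (0) + (2) = 2
  (X+Y)[0][1] = (-14) + (9) = -5
  (X+Y)[0][2] = (15) + (12) = 27
  (X+Y)[1][0] = (-6) + (-9) = -15
  (X+Y)[1][1] = (15) + (-11) = 4
  (X+Y)[1][2] = (-6) + (1) = -5
  (X+Y)[2][0] = (1) + (5) = 6
  (X+Y)[2][1] = (-11) + (15) = 4
  (X+Y)[2][2] = (-5) + (1) = -4
X + Y =
[        2        -5        27 ]
[      -15         4        -5 ]
[        6         4        -4 ]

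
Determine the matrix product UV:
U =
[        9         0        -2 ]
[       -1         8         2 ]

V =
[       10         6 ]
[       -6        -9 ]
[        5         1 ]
UV =
[       80        52 ]
[      -48       -76 ]

Matrix multiplication: (UV)[i][j] = sum over k of U[i][k] * V[k][j].
  (UV)[0][0] = (9)*(10) + (0)*(-6) + (-2)*(5) = 80
  (UV)[0][1] = (9)*(6) + (0)*(-9) + (-2)*(1) = 52
  (UV)[1][0] = (-1)*(10) + (8)*(-6) + (2)*(5) = -48
  (UV)[1][1] = (-1)*(6) + (8)*(-9) + (2)*(1) = -76
UV =
[       80        52 ]
[      -48       -76 ]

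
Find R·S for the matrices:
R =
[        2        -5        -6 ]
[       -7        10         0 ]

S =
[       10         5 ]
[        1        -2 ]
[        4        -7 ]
RS =
[       -9        62 ]
[      -60       -55 ]

Matrix multiplication: (RS)[i][j] = sum over k of R[i][k] * S[k][j].
  (RS)[0][0] = (2)*(10) + (-5)*(1) + (-6)*(4) = -9
  (RS)[0][1] = (2)*(5) + (-5)*(-2) + (-6)*(-7) = 62
  (RS)[1][0] = (-7)*(10) + (10)*(1) + (0)*(4) = -60
  (RS)[1][1] = (-7)*(5) + (10)*(-2) + (0)*(-7) = -55
RS =
[       -9        62 ]
[      -60       -55 ]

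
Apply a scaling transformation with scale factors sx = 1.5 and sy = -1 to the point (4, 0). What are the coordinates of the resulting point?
(6.0, 0)

Scaling matrix:
[[1.50, 0], [0, -1]]
Result: (4 × 1.5, 0 × -1) = (6.0, 0)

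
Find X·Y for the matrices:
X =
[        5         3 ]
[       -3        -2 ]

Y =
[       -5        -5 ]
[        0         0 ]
XY =
[      -25       -25 ]
[       15        15 ]

Matrix multiplication: (XY)[i][j] = sum over k of X[i][k] * Y[k][j].
  (XY)[0][0] = (5)*(-5) + (3)*(0) = -25
  (XY)[0][1] = (5)*(-5) + (3)*(0) = -25
  (XY)[1][0] = (-3)*(-5) + (-2)*(0) = 15
  (XY)[1][1] = (-3)*(-5) + (-2)*(0) = 15
XY =
[      -25       -25 ]
[       15        15 ]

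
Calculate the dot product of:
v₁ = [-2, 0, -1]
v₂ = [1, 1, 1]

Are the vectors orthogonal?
-3, No

The dot product is the sum of products of corresponding components.
v₁·v₂ = (-2)*(1) + (0)*(1) + (-1)*(1) = -2 + 0 - 1 = -3.
Two vectors are orthogonal iff their dot product is 0; here the dot product is -3, so the vectors are not orthogonal.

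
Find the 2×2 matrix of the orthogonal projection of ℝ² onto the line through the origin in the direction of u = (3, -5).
[[9/34, -15/34], [-15/34, 25/34]]

The orthogonal projection onto the line spanned by a nonzero vector u = (a, b) has matrix P = (u uᵀ) / (uᵀ u) = (1/(a² + b²)) · [[a², ab], [ab, b²]].
Here u = (3, -5), so a² + b² = 9 + 25 = 34.
P = (1/34) · [[9, -15], [-15, 25]] = [[9/34, -15/34], [-15/34, 25/34]].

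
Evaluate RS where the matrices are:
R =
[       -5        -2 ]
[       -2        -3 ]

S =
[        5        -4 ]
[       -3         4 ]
RS =
[      -19        12 ]
[       -1        -4 ]

Matrix multiplication: (RS)[i][j] = sum over k of R[i][k] * S[k][j].
  (RS)[0][0] = (-5)*(5) + (-2)*(-3) = -19
  (RS)[0][1] = (-5)*(-4) + (-2)*(4) = 12
  (RS)[1][0] = (-2)*(5) + (-3)*(-3) = -1
  (RS)[1][1] = (-2)*(-4) + (-3)*(4) = -4
RS =
[      -19        12 ]
[       -1        -4 ]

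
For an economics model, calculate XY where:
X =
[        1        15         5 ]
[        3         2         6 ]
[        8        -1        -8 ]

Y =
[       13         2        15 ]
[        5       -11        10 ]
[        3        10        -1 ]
XY =
[      103      -113       160 ]
[       67        44        59 ]
[       75       -53       118 ]

Matrix multiplication: (XY)[i][j] = sum over k of X[i][k] * Y[k][j].
  (XY)[0][0] = (1)*(13) + (15)*(5) + (5)*(3) = 103
  (XY)[0][1] = (1)*(2) + (15)*(-11) + (5)*(10) = -113
  (XY)[0][2] = (1)*(15) + (15)*(10) + (5)*(-1) = 160
  (XY)[1][0] = (3)*(13) + (2)*(5) + (6)*(3) = 67
  (XY)[1][1] = (3)*(2) + (2)*(-11) + (6)*(10) = 44
  (XY)[1][2] = (3)*(15) + (2)*(10) + (6)*(-1) = 59
  (XY)[2][0] = (8)*(13) + (-1)*(5) + (-8)*(3) = 75
  (XY)[2][1] = (8)*(2) + (-1)*(-11) + (-8)*(10) = -53
  (XY)[2][2] = (8)*(15) + (-1)*(10) + (-8)*(-1) = 118
XY =
[      103      -113       160 ]
[       67        44        59 ]
[       75       -53       118 ]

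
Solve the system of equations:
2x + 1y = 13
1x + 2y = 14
x = 4, y = 5

Use elimination (row reduction):
Equation 1: 2x + 1y = 13.
Equation 2: 1x + 2y = 14.
Multiply Eq1 by 1 and Eq2 by 2: 2x + 1y = 13;  2x + 4y = 28.
Subtract: (3)y = 15, so y = 5.
Back-substitute into Eq1: 2x + 1*(5) = 13, so x = 4.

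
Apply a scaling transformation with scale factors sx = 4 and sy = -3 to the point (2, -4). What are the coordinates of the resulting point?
(8, 12)

Scaling matrix:
[[4, 0], [0, -3]]
Result: (2 × 4, -4 × -3) = (8, 12)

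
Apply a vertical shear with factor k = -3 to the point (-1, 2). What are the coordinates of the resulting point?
(-1, 5)

Shear matrix for vertical shear with factor k = -3:
[[1, 0], [-3, 1]]
Result: (-1, 2) → (-1, 5)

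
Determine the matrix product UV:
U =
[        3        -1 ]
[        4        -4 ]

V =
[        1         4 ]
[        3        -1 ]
UV =
[        0        13 ]
[       -8        20 ]

Matrix multiplication: (UV)[i][j] = sum over k of U[i][k] * V[k][j].
  (UV)[0][0] = (3)*(1) + (-1)*(3) = 0
  (UV)[0][1] = (3)*(4) + (-1)*(-1) = 13
  (UV)[1][0] = (4)*(1) + (-4)*(3) = -8
  (UV)[1][1] = (4)*(4) + (-4)*(-1) = 20
UV =
[        0        13 ]
[       -8        20 ]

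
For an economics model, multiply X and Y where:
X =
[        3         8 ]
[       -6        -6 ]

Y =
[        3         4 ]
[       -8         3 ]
XY =
[      -55        36 ]
[       30       -42 ]

Matrix multiplication: (XY)[i][j] = sum over k of X[i][k] * Y[k][j].
  (XY)[0][0] = (3)*(3) + (8)*(-8) = -55
  (XY)[0][1] = (3)*(4) + (8)*(3) = 36
  (XY)[1][0] = (-6)*(3) + (-6)*(-8) = 30
  (XY)[1][1] = (-6)*(4) + (-6)*(3) = -42
XY =
[      -55        36 ]
[       30       -42 ]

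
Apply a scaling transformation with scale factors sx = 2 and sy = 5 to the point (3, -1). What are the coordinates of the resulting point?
(6, -5)

Scaling matrix:
[[2, 0], [0, 5]]
Result: (3 × 2, -1 × 5) = (6, -5)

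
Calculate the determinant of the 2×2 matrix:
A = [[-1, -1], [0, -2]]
2

For A = [[a, b], [c, d]], det(A) = a*d - b*c.
det(A) = (-1)*(-2) - (-1)*(0) = 2 - 0 = 2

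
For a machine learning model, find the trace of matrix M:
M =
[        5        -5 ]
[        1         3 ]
tr(M) = 5 + 3 = 8

The trace of a square matrix is the sum of its diagonal entries.
Diagonal entries of M: M[0][0] = 5, M[1][1] = 3.
tr(M) = 5 + 3 = 8.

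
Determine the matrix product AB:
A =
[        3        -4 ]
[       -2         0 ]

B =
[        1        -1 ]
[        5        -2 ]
AB =
[      -17         5 ]
[       -2         2 ]

Matrix multiplication: (AB)[i][j] = sum over k of A[i][k] * B[k][j].
  (AB)[0][0] = (3)*(1) + (-4)*(5) = -17
  (AB)[0][1] = (3)*(-1) + (-4)*(-2) = 5
  (AB)[1][0] = (-2)*(1) + (0)*(5) = -2
  (AB)[1][1] = (-2)*(-1) + (0)*(-2) = 2
AB =
[      -17         5 ]
[       -2         2 ]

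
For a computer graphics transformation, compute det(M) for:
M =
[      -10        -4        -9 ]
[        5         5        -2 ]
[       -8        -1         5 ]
det(M) = -509

Expand along row 0 (cofactor expansion): det(M) = a*(e*i - f*h) - b*(d*i - f*g) + c*(d*h - e*g), where the 3×3 is [[a, b, c], [d, e, f], [g, h, i]].
Minor M_00 = (5)*(5) - (-2)*(-1) = 25 - 2 = 23.
Minor M_01 = (5)*(5) - (-2)*(-8) = 25 - 16 = 9.
Minor M_02 = (5)*(-1) - (5)*(-8) = -5 + 40 = 35.
det(M) = (-10)*(23) - (-4)*(9) + (-9)*(35) = -230 + 36 - 315 = -509.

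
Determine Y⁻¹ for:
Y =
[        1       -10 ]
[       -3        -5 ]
det(Y) = -35
Y⁻¹ =
[      1/7      -2/7 ]
[    -3/35     -1/35 ]

For a 2×2 matrix Y = [[a, b], [c, d]] with det(Y) ≠ 0, Y⁻¹ = (1/det(Y)) * [[d, -b], [-c, a]].
det(Y) = (1)*(-5) - (-10)*(-3) = -5 - 30 = -35.
Y⁻¹ = (1/-35) * [[-5, 10], [3, 1]].
Dividing each entry by -35 and reducing:
Y⁻¹ =
[      1/7      -2/7 ]
[    -3/35     -1/35 ]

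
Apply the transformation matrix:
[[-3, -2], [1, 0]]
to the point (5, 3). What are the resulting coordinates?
(-21, 5)

Matrix multiplication:
[[-3, -2], [1, 0]] × [5, 3]ᵀ
= [-3×5 + -2×3, 1×5 + 0×3]ᵀ
= [-21.0000, 5.0000]ᵀ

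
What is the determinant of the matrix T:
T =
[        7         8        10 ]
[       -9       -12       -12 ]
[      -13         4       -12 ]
det(T) = -192

Expand along row 0 (cofactor expansion): det(T) = a*(e*i - f*h) - b*(d*i - f*g) + c*(d*h - e*g), where the 3×3 is [[a, b, c], [d, e, f], [g, h, i]].
Minor M_00 = (-12)*(-12) - (-12)*(4) = 144 + 48 = 192.
Minor M_01 = (-9)*(-12) - (-12)*(-13) = 108 - 156 = -48.
Minor M_02 = (-9)*(4) - (-12)*(-13) = -36 - 156 = -192.
det(T) = (7)*(192) - (8)*(-48) + (10)*(-192) = 1344 + 384 - 1920 = -192.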